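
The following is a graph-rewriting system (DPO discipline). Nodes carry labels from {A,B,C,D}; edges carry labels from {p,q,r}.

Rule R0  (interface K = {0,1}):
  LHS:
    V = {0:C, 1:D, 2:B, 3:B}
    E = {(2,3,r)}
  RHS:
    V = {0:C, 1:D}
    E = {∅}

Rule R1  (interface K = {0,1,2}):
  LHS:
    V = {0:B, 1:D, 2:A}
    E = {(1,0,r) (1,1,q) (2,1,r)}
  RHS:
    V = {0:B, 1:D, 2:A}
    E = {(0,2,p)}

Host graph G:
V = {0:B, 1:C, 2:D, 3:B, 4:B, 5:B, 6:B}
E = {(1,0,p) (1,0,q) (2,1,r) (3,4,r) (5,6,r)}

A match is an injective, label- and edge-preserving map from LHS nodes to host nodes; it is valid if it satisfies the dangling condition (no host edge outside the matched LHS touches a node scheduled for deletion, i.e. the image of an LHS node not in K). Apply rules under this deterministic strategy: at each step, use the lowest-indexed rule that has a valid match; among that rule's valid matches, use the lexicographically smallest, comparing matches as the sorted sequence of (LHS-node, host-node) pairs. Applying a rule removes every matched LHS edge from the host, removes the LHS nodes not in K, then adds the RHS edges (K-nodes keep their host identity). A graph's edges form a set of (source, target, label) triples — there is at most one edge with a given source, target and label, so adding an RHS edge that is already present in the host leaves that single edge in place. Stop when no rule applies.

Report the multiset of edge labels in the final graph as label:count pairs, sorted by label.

Answer: p:1 q:1 r:1

Steps:
initial: |V|=7 |E|=5  E = 1-p->0 1-q->0 2-r->1 3-r->4 5-r->6
step 1: apply R0 at {0↦1, 1↦2, 2↦3, 3↦4}  → |V|=5 |E|=4  E = 1-p->0 1-q->0 2-r->1 5-r->6
step 2: apply R0 at {0↦1, 1↦2, 2↦5, 3↦6}  → |V|=3 |E|=3  E = 1-p->0 1-q->0 2-r->1
final graph: no rule applies after step 2
NF edges: [(1, 0, 'p'), (1, 0, 'q'), (2, 1, 'r')]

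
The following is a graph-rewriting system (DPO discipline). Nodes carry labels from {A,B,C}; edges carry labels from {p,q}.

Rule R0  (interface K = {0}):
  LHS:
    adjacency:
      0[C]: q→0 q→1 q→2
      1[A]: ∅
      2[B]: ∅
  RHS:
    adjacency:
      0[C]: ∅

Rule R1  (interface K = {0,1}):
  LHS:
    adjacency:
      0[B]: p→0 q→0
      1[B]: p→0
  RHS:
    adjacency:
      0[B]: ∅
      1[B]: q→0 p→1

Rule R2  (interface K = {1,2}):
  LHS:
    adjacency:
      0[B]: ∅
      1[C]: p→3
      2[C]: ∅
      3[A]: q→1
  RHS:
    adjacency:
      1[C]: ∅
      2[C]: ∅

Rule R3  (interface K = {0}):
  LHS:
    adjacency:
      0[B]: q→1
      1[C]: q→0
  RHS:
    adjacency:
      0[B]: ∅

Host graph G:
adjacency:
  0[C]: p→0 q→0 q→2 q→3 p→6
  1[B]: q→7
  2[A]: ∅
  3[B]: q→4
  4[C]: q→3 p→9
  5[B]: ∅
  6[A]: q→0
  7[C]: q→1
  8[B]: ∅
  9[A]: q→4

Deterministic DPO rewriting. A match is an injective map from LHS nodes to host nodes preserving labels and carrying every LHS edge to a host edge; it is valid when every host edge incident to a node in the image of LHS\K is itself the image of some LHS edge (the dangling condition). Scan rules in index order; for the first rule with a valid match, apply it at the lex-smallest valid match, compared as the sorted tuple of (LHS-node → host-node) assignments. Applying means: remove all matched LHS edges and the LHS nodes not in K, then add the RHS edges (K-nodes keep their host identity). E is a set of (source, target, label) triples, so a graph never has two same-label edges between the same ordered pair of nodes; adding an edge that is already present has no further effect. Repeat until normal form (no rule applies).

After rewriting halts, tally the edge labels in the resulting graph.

Answer: p:1

Steps:
initial: |V|=10 |E|=12  E = 0-p->0 0-q->0 0-q->2 0-q->3 0-p->6 1-q->7 3-q->4 4-q->3 4-p->9 6-q->0 7-q->1 9-q->4
step 1: apply R2 at {0↦5, 1↦0, 2↦4, 3↦6}  → |V|=8 |E|=10  E = 0-p->0 0-q->0 0-q->2 0-q->3 1-q->7 3-q->4 4-q->3 4-p->9 7-q->1 9-q->4
step 2: apply R2 at {0↦8, 1↦4, 2↦0, 3↦9}  → |V|=6 |E|=8  E = 0-p->0 0-q->0 0-q->2 0-q->3 1-q->7 3-q->4 4-q->3 7-q->1
step 3: apply R3 at {0↦1, 1↦7}  → |V|=5 |E|=6  E = 0-p->0 0-q->0 0-q->2 0-q->3 3-q->4 4-q->3
step 4: apply R3 at {0↦3, 1↦4}  → |V|=4 |E|=4  E = 0-p->0 0-q->0 0-q->2 0-q->3
step 5: apply R0 at {0↦0, 1↦2, 2↦3}  → |V|=2 |E|=1  E = 0-p->0
final graph: no rule applies after step 5
NF edges: [(0, 0, 'p')]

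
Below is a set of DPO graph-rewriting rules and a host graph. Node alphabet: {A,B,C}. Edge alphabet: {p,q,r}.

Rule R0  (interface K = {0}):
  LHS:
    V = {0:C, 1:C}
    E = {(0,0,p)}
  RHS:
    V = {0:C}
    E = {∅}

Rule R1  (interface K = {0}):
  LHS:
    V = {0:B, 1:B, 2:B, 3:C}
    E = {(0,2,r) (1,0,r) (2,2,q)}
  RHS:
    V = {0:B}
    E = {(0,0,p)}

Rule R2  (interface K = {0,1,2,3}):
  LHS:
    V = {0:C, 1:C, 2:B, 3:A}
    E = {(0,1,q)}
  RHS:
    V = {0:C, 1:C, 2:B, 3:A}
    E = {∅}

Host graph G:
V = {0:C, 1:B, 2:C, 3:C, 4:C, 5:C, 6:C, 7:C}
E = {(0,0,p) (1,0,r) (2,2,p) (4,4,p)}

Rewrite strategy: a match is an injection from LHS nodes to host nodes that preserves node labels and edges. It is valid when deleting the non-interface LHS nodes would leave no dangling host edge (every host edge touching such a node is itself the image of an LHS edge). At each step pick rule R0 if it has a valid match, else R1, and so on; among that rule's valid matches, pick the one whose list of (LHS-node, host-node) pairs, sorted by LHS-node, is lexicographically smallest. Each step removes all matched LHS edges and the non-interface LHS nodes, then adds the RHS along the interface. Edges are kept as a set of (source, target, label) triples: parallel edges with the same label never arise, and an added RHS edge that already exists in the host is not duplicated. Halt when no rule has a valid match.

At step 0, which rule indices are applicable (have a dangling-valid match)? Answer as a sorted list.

Answer: [R0]

Derivation:
R0: 12 valid matches — {0↦0, 1↦3}, {0↦0, 1↦5}, {0↦0, 1↦6} (+9 more)
R1: no valid match — LHS pattern not found
R2: no valid match — LHS pattern not found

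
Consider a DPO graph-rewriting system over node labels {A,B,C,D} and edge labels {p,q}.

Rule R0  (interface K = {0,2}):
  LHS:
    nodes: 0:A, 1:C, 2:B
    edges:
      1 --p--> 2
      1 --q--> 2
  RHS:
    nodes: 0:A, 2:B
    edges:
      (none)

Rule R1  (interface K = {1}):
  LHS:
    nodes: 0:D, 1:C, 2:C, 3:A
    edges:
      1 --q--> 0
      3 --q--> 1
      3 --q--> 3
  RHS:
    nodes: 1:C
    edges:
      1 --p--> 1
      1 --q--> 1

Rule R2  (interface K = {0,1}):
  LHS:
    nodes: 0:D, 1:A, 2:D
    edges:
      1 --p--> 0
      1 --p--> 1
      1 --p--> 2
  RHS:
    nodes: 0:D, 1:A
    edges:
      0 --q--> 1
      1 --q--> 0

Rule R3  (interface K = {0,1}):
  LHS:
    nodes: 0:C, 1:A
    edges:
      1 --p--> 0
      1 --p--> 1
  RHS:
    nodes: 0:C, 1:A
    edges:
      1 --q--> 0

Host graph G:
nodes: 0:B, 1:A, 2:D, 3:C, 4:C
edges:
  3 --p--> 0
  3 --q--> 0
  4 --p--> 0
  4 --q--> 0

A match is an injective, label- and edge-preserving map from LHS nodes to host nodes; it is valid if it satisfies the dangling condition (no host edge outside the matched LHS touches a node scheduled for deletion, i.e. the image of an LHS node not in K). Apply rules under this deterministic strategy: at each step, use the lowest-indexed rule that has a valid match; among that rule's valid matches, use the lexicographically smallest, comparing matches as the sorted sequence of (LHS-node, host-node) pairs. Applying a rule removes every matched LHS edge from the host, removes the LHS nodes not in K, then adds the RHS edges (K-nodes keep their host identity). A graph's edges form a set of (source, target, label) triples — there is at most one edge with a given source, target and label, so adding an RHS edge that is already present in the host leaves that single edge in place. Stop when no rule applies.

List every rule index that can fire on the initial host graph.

R0: 2 valid matches — {0↦1, 1↦3, 2↦0}, {0↦1, 1↦4, 2↦0}
R1: no valid match — LHS pattern not found
R2: no valid match — LHS pattern not found
R3: no valid match — LHS pattern not found

Answer: [R0]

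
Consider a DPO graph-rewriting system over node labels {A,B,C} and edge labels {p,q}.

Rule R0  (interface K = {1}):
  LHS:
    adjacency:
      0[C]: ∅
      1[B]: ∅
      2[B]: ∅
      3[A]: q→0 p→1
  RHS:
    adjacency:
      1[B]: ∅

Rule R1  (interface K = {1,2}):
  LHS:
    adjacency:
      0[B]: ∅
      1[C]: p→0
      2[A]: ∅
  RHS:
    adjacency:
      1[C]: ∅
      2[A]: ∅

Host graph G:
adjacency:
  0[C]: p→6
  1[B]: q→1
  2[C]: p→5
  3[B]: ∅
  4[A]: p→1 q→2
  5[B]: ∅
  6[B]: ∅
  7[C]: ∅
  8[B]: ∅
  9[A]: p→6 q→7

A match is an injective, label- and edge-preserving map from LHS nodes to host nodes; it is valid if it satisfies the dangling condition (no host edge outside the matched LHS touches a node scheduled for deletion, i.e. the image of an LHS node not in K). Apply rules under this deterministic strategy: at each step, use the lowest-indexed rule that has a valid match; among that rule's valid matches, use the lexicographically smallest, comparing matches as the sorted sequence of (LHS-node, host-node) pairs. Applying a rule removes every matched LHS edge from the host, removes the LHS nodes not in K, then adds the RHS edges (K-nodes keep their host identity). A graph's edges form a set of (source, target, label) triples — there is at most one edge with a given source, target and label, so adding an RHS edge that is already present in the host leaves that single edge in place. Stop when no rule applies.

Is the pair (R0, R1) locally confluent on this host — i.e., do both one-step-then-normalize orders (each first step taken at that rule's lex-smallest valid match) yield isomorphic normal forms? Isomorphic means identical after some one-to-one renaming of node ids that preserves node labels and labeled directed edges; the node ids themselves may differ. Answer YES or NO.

Answer: YES

Derivation:
branch R0-first: apply at {0↦7, 1↦6, 2↦3, 3↦9} → |E|=5, then 2 more step(s) → NF |V|=3 |E|=2 V={0:C, 1:B, 6:B} E=0-p->6 1-q->1
branch R1-first: apply at {0↦5, 1↦2, 2↦4} → |E|=6, then 2 more step(s) → NF |V|=3 |E|=2 V={0:C, 1:B, 6:B} E=0-p->6 1-q->1
graphs isomorphic (equal up to label-preserving node renaming)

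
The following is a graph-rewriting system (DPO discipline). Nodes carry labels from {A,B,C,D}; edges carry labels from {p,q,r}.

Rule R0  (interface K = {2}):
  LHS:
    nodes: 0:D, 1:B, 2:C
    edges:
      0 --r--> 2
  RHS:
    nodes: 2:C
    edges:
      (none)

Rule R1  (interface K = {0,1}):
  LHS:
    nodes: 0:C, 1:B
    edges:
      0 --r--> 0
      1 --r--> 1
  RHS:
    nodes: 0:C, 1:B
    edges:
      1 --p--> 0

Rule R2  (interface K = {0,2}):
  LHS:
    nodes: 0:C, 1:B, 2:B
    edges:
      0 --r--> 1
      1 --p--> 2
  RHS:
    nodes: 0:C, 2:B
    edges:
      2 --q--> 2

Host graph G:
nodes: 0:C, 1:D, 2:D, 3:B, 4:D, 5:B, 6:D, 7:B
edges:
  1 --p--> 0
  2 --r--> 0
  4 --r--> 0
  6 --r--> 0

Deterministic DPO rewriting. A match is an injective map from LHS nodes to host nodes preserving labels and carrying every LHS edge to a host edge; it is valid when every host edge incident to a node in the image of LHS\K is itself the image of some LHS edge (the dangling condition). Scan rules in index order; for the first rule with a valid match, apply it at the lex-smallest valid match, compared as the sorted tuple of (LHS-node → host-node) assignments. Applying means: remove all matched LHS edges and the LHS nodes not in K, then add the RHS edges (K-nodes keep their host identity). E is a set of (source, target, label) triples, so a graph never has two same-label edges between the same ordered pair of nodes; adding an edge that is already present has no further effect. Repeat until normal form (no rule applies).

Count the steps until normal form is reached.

initial: |V|=8 |E|=4  E = 1-p->0 2-r->0 4-r->0 6-r->0
step 1: apply R0 at {0↦2, 1↦3, 2↦0}  → |V|=6 |E|=3  E = 1-p->0 4-r->0 6-r->0
step 2: apply R0 at {0↦4, 1↦5, 2↦0}  → |V|=4 |E|=2  E = 1-p->0 6-r->0
step 3: apply R0 at {0↦6, 1↦7, 2↦0}  → |V|=2 |E|=1  E = 1-p->0
halt: no rule applies after step 3

Answer: 3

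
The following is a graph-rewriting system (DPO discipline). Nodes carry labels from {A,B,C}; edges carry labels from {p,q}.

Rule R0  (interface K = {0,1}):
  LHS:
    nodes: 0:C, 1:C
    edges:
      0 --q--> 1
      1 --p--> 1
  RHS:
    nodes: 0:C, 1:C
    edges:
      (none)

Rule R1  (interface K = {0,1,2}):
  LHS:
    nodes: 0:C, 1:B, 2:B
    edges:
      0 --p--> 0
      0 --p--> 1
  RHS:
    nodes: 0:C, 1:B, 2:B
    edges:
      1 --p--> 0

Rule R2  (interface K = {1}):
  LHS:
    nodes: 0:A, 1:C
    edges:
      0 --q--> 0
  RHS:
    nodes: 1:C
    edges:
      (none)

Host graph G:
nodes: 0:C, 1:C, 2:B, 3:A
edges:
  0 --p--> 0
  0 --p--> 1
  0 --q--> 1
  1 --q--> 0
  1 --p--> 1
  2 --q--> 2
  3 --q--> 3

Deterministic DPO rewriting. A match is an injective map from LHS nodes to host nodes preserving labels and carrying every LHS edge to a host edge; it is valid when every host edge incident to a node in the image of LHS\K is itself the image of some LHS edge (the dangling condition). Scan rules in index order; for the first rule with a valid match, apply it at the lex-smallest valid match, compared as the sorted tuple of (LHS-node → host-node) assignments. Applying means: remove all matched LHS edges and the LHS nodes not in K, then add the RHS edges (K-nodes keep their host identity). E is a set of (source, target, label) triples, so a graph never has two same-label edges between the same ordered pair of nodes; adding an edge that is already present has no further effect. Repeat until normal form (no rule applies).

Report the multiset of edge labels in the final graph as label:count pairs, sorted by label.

Answer: p:1 q:1

Rewrite trace:
initial: |V|=4 |E|=7  E = 0-p->0 0-p->1 0-q->1 1-q->0 1-p->1 2-q->2 3-q->3
step 1: apply R0 at {0↦0, 1↦1}  → |V|=4 |E|=5  E = 0-p->0 0-p->1 1-q->0 2-q->2 3-q->3
step 2: apply R0 at {0↦1, 1↦0}  → |V|=4 |E|=3  E = 0-p->1 2-q->2 3-q->3
step 3: apply R2 at {0↦3, 1↦0}  → |V|=3 |E|=2  E = 0-p->1 2-q->2
final graph: no rule applies after step 3
NF edges: [(0, 1, 'p'), (2, 2, 'q')]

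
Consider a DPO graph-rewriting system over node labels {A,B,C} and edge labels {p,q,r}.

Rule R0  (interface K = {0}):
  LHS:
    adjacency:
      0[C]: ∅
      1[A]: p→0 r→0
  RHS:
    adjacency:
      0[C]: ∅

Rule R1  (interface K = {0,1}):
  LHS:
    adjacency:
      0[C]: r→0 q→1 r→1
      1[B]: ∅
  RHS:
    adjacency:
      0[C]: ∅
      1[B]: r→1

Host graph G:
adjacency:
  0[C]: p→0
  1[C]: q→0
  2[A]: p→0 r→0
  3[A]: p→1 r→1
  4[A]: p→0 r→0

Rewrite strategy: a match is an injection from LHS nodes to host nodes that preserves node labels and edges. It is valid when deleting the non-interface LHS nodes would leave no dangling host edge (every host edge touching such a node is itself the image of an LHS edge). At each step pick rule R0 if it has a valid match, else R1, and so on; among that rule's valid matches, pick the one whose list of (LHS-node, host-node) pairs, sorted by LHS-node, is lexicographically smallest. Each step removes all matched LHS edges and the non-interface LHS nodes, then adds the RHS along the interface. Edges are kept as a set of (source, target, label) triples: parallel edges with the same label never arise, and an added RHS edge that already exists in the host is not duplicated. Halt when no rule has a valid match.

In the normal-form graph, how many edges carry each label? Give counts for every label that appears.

Answer: p:1 q:1

Rewrite trace:
initial: |V|=5 |E|=8  E = 0-p->0 1-q->0 2-p->0 2-r->0 3-p->1 3-r->1 4-p->0 4-r->0
step 1: apply R0 at {0↦0, 1↦2}  → |V|=4 |E|=6  E = 0-p->0 1-q->0 3-p->1 3-r->1 4-p->0 4-r->0
step 2: apply R0 at {0↦0, 1↦4}  → |V|=3 |E|=4  E = 0-p->0 1-q->0 3-p->1 3-r->1
step 3: apply R0 at {0↦1, 1↦3}  → |V|=2 |E|=2  E = 0-p->0 1-q->0
normal form: no rule applies after step 3
NF edges: [(0, 0, 'p'), (1, 0, 'q')]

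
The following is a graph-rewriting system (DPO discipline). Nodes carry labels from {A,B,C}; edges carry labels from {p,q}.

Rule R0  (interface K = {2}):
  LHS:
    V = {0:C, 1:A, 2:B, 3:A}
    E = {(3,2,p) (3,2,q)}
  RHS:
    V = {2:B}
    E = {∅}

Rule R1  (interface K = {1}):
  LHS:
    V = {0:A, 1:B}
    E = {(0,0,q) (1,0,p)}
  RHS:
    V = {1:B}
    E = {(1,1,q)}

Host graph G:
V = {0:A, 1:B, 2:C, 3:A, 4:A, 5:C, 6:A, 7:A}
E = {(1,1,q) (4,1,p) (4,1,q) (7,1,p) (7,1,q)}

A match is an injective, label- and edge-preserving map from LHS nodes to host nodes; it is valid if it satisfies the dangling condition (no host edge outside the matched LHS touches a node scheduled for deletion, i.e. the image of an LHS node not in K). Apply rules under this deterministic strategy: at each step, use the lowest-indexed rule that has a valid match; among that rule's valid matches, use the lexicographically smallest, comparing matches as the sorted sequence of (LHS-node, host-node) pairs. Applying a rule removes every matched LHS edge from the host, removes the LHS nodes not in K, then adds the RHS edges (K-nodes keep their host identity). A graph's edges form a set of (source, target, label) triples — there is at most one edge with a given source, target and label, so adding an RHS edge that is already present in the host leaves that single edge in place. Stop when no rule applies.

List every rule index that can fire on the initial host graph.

R0: 12 valid matches — {0↦2, 1↦0, 2↦1, 3↦4}, {0↦2, 1↦0, 2↦1, 3↦7}, {0↦2, 1↦3, 2↦1, 3↦4} (+9 more)
R1: no valid match — LHS pattern not found

Answer: [R0]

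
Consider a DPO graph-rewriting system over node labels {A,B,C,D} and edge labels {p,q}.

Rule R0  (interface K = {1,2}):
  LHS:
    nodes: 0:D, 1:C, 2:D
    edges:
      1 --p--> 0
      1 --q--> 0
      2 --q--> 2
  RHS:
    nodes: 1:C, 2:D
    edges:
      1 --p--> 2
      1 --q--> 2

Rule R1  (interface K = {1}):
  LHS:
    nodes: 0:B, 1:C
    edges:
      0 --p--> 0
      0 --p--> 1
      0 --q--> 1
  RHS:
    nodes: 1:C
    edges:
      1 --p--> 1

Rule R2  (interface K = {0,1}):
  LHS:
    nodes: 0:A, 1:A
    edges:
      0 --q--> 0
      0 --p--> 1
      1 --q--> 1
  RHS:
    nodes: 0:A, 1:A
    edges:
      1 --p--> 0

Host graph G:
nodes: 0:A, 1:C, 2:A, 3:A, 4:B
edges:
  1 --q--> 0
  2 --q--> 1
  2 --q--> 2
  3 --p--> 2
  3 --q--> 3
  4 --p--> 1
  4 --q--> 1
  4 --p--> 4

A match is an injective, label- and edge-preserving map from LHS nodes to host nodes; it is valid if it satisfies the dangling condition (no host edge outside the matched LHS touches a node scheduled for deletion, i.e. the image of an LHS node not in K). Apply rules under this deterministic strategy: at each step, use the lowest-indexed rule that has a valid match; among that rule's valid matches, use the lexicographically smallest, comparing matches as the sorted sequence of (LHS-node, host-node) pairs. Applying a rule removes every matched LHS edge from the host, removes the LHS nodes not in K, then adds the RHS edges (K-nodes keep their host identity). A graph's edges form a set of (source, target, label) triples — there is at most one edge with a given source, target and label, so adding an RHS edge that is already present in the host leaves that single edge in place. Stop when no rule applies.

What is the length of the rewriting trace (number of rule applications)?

Answer: 2

Rewrite trace:
initial: |V|=5 |E|=8  E = 1-q->0 2-q->1 2-q->2 3-p->2 3-q->3 4-p->1 4-q->1 4-p->4
step 1: apply R1 at {0↦4, 1↦1}  → |V|=4 |E|=6  E = 1-q->0 1-p->1 2-q->1 2-q->2 3-p->2 3-q->3
step 2: apply R2 at {0↦3, 1↦2}  → |V|=4 |E|=4  E = 1-q->0 1-p->1 2-q->1 2-p->3
normal form: no rule applies after step 2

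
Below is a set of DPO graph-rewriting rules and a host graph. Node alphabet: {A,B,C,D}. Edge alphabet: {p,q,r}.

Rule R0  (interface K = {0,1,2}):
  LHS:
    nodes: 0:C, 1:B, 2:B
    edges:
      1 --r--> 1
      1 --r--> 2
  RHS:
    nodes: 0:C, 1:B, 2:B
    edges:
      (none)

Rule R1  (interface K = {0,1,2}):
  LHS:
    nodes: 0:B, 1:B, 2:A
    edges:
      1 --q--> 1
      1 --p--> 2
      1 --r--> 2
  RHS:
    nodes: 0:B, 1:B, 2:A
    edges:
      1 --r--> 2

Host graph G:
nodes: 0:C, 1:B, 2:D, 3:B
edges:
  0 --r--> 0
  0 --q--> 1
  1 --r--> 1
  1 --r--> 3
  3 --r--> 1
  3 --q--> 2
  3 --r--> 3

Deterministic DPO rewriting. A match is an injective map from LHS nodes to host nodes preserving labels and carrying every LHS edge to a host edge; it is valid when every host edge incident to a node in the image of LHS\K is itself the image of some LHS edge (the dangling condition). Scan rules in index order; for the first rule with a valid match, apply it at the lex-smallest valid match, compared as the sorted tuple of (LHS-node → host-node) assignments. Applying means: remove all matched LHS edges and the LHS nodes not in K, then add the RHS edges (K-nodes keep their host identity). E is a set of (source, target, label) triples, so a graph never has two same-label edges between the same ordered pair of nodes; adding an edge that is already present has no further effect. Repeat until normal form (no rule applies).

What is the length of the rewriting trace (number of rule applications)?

Answer: 2

Rewrite trace:
[0] host  ⇒  4 nodes, 7 edges  {0-r->0 0-q->1 1-r->1 1-r->3 3-r->1 3-q->2 3-r->3}
[1] R0 @ {0↦0, 1↦1, 2↦3}  ⇒  4 nodes, 5 edges  {0-r->0 0-q->1 3-r->1 3-q->2 3-r->3}
[2] R0 @ {0↦0, 1↦3, 2↦1}  ⇒  4 nodes, 3 edges  {0-r->0 0-q->1 3-q->2}
halt: no rule applies after step 2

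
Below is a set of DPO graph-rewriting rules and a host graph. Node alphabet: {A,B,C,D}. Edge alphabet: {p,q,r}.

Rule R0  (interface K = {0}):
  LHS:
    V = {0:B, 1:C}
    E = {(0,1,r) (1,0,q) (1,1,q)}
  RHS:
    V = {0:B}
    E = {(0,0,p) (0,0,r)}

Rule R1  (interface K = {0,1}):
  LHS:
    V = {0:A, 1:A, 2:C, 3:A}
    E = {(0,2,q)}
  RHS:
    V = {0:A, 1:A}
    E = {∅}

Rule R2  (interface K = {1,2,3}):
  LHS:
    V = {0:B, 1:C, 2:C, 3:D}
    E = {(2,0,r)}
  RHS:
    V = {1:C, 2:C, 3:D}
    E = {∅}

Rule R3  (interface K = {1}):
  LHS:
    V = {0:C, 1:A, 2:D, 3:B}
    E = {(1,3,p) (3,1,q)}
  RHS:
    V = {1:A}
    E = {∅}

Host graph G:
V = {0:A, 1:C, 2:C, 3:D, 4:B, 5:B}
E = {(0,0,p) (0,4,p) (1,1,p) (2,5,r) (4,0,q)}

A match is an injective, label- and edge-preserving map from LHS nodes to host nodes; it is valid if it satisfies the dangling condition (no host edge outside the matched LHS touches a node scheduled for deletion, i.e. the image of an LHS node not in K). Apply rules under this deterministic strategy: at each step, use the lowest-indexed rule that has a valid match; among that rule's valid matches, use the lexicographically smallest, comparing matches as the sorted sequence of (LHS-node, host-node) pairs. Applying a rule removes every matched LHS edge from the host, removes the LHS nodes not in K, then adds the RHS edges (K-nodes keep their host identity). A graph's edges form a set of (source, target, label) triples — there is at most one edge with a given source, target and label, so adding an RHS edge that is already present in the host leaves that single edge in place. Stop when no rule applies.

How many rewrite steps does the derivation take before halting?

Answer: 2

Steps:
start.  V:6 E:5  edges: 0-p->0 0-p->4 1-p->1 2-r->5 4-q->0
1. fire R2 via {0↦5, 1↦1, 2↦2, 3↦3}  →  V:5 E:4  edges: 0-p->0 0-p->4 1-p->1 4-q->0
2. fire R3 via {0↦2, 1↦0, 2↦3, 3↦4}  →  V:2 E:2  edges: 0-p->0 1-p->1
final graph: no rule applies after step 2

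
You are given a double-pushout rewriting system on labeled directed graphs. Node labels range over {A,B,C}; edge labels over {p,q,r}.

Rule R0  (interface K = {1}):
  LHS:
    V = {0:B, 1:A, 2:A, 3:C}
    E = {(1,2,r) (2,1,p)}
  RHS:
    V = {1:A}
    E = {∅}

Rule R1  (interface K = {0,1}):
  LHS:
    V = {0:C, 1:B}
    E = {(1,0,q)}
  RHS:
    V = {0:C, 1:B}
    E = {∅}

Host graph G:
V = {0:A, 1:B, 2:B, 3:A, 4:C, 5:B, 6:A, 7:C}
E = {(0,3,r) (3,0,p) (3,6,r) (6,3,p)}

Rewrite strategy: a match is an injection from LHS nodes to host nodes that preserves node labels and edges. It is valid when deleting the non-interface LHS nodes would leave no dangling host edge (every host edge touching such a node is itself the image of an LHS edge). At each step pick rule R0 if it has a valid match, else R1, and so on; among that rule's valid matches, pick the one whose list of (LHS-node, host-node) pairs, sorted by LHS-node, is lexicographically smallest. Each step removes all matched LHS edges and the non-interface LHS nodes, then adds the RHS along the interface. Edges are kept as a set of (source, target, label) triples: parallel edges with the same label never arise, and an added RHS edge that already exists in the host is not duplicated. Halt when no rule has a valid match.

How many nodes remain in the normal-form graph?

[0] host  ⇒  8 nodes, 4 edges  {0-r->3 3-p->0 3-r->6 6-p->3}
[1] R0 @ {0↦1, 1↦3, 2↦6, 3↦4}  ⇒  5 nodes, 2 edges  {0-r->3 3-p->0}
[2] R0 @ {0↦2, 1↦0, 2↦3, 3↦7}  ⇒  2 nodes, 0 edges  {∅}
halt: no rule applies after step 2
NF nodes: {0:A, 5:B}

Answer: 2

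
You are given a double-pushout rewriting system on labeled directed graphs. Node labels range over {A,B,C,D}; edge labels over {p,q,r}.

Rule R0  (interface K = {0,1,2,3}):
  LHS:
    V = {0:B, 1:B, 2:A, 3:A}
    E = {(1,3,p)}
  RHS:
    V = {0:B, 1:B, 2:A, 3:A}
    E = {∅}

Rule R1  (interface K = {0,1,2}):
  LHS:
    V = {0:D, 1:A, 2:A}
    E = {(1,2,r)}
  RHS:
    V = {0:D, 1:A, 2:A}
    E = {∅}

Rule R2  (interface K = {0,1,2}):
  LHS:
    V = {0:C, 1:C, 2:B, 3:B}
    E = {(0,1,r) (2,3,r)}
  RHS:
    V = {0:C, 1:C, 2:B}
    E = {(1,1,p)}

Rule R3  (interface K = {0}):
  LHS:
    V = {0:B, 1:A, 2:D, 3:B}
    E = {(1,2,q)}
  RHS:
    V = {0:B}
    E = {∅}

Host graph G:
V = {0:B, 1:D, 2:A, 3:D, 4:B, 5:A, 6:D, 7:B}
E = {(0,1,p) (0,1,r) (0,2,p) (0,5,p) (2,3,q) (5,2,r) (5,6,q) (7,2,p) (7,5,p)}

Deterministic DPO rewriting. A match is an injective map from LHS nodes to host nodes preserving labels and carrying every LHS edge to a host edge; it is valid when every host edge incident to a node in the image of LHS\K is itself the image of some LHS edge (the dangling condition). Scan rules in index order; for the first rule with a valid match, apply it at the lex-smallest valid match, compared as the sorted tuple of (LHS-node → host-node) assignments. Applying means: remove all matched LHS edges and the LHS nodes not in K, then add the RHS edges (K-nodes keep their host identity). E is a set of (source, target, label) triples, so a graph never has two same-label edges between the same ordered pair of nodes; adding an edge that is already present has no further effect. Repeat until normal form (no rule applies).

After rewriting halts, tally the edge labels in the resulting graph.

initial: |V|=8 |E|=9  E = 0-p->1 0-r->1 0-p->2 0-p->5 2-q->3 5-r->2 5-q->6 7-p->2 7-p->5
step 1: apply R0 at {0↦0, 1↦7, 2↦2, 3↦5}  → |V|=8 |E|=8  E = 0-p->1 0-r->1 0-p->2 0-p->5 2-q->3 5-r->2 5-q->6 7-p->2
step 2: apply R0 at {0↦0, 1↦7, 2↦5, 3↦2}  → |V|=8 |E|=7  E = 0-p->1 0-r->1 0-p->2 0-p->5 2-q->3 5-r->2 5-q->6
step 3: apply R0 at {0↦4, 1↦0, 2↦2, 3↦5}  → |V|=8 |E|=6  E = 0-p->1 0-r->1 0-p->2 2-q->3 5-r->2 5-q->6
step 4: apply R0 at {0↦4, 1↦0, 2↦5, 3↦2}  → |V|=8 |E|=5  E = 0-p->1 0-r->1 2-q->3 5-r->2 5-q->6
step 5: apply R1 at {0↦1, 1↦5, 2↦2}  → |V|=8 |E|=4  E = 0-p->1 0-r->1 2-q->3 5-q->6
step 6: apply R3 at {0↦0, 1↦2, 2↦3, 3↦4}  → |V|=5 |E|=3  E = 0-p->1 0-r->1 5-q->6
step 7: apply R3 at {0↦0, 1↦5, 2↦6, 3↦7}  → |V|=2 |E|=2  E = 0-p->1 0-r->1
halt: no rule applies after step 7
NF edges: [(0, 1, 'p'), (0, 1, 'r')]

Answer: p:1 r:1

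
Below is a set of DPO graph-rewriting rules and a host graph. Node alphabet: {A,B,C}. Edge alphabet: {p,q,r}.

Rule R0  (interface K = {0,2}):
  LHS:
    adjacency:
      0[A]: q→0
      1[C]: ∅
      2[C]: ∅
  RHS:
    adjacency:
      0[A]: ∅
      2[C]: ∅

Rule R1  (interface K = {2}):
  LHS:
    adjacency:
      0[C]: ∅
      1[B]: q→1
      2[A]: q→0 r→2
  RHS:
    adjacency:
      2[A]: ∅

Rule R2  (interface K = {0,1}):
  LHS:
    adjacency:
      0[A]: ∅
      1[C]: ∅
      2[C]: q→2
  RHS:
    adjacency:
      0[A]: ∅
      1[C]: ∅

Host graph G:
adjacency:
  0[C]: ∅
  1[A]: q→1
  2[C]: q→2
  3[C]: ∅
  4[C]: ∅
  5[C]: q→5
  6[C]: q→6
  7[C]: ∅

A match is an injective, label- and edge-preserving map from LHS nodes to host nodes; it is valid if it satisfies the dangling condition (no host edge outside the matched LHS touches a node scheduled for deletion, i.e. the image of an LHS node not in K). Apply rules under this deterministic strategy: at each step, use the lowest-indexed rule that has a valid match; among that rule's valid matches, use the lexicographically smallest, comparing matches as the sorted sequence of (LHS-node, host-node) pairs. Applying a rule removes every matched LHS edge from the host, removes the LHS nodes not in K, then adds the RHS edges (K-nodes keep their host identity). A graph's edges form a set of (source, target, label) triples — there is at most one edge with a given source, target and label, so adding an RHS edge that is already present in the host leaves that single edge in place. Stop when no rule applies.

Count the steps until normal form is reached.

Answer: 4

Steps:
initial: |V|=8 |E|=4  E = 1-q->1 2-q->2 5-q->5 6-q->6
step 1: apply R0 at {0↦1, 1↦0, 2↦2}  → |V|=7 |E|=3  E = 2-q->2 5-q->5 6-q->6
step 2: apply R2 at {0↦1, 1↦2, 2↦5}  → |V|=6 |E|=2  E = 2-q->2 6-q->6
step 3: apply R2 at {0↦1, 1↦2, 2↦6}  → |V|=5 |E|=1  E = 2-q->2
step 4: apply R2 at {0↦1, 1↦3, 2↦2}  → |V|=4 |E|=0  E = ∅
normal form: no rule applies after step 4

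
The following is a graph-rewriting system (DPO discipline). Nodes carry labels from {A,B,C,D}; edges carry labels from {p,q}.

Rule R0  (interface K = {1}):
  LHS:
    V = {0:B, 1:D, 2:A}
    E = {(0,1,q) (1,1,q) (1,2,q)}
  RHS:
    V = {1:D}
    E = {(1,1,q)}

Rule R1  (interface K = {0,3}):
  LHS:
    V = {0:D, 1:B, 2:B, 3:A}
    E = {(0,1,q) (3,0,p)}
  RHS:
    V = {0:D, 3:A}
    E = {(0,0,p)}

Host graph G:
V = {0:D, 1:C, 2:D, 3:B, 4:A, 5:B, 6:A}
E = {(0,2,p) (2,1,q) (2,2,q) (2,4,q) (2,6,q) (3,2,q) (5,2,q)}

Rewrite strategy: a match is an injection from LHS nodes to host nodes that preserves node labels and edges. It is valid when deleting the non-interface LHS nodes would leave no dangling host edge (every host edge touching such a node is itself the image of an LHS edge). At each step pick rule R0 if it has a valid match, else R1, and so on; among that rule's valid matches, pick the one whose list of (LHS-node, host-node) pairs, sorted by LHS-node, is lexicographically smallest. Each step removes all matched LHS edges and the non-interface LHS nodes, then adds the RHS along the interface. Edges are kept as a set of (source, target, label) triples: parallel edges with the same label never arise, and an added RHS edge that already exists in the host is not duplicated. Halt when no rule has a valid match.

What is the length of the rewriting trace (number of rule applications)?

initial: |V|=7 |E|=7  E = 0-p->2 2-q->1 2-q->2 2-q->4 2-q->6 3-q->2 5-q->2
step 1: apply R0 at {0↦3, 1↦2, 2↦4}  → |V|=5 |E|=5  E = 0-p->2 2-q->1 2-q->2 2-q->6 5-q->2
step 2: apply R0 at {0↦5, 1↦2, 2↦6}  → |V|=3 |E|=3  E = 0-p->2 2-q->1 2-q->2
normal form: no rule applies after step 2

Answer: 2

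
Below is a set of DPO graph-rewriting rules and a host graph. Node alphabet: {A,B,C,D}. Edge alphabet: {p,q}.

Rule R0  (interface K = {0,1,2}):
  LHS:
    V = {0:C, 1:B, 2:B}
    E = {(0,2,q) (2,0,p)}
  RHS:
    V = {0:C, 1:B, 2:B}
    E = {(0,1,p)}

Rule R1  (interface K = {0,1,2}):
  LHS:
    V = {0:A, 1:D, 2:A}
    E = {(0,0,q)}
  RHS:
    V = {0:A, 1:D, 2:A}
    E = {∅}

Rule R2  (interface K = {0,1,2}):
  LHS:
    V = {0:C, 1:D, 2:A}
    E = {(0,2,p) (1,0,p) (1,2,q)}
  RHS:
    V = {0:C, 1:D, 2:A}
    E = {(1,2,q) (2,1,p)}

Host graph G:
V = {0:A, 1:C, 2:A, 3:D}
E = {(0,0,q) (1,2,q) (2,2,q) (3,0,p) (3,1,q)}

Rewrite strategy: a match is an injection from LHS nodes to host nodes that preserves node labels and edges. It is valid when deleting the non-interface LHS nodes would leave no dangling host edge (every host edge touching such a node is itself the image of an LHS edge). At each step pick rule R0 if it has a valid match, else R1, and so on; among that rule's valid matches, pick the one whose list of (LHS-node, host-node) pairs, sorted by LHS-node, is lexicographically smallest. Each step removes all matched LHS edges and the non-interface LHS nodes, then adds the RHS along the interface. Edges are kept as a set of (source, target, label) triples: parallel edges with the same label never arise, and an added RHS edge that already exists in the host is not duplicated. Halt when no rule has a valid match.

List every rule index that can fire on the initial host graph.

R0: no valid match — LHS pattern not found
R1: 2 valid matches — {0↦0, 1↦3, 2↦2}, {0↦2, 1↦3, 2↦0}
R2: no valid match — LHS pattern not found

Answer: [R1]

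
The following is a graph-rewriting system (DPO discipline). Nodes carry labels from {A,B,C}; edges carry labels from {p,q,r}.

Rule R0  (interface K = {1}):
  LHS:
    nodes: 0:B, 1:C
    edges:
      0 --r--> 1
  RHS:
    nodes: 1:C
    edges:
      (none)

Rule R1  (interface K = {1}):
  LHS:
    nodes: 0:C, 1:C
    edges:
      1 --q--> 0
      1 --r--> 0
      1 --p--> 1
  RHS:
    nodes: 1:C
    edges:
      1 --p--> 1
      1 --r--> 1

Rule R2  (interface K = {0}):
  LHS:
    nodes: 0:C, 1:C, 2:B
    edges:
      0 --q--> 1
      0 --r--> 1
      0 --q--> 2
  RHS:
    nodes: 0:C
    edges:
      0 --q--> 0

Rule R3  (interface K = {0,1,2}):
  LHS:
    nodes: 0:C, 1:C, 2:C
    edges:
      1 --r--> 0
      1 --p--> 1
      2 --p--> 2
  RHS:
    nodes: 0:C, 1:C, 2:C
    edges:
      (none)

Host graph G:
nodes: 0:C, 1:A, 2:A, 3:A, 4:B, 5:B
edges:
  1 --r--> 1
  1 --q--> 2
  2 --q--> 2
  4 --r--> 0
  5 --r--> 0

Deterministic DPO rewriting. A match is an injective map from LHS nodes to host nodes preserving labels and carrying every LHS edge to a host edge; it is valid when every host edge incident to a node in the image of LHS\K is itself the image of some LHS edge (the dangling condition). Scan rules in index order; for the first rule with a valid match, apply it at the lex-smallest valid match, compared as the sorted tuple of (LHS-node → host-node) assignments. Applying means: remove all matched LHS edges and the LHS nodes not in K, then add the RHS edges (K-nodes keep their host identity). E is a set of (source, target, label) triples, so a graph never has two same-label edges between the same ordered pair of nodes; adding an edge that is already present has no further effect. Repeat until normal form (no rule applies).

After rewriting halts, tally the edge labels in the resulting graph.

[0] host  ⇒  6 nodes, 5 edges  {1-r->1 1-q->2 2-q->2 4-r->0 5-r->0}
[1] R0 @ {0↦4, 1↦0}  ⇒  5 nodes, 4 edges  {1-r->1 1-q->2 2-q->2 5-r->0}
[2] R0 @ {0↦5, 1↦0}  ⇒  4 nodes, 3 edges  {1-r->1 1-q->2 2-q->2}
halt: no rule applies after step 2
NF edges: [(1, 1, 'r'), (1, 2, 'q'), (2, 2, 'q')]

Answer: q:2 r:1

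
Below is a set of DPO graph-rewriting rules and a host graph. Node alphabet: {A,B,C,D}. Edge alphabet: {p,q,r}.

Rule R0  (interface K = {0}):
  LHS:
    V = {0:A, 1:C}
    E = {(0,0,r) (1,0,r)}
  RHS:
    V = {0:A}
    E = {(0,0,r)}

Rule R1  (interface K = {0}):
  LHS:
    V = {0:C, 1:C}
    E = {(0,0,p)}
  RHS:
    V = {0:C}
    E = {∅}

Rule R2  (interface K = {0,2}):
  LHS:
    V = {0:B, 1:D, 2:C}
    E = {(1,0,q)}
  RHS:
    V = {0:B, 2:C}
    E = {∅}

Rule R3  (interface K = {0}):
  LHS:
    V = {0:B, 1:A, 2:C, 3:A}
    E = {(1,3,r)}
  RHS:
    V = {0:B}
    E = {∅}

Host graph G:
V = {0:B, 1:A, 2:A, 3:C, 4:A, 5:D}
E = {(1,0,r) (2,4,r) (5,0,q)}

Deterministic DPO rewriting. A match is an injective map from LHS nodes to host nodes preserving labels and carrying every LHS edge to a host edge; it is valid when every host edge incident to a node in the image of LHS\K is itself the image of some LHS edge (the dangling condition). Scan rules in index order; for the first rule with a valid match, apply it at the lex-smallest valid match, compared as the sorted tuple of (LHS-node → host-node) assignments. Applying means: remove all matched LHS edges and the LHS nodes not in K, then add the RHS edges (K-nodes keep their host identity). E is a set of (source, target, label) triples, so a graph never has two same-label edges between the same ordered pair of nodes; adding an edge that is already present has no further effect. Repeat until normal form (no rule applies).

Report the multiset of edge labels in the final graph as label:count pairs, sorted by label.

start.  V:6 E:3  edges: 1-r->0 2-r->4 5-q->0
1. fire R2 via {0↦0, 1↦5, 2↦3}  →  V:5 E:2  edges: 1-r->0 2-r->4
2. fire R3 via {0↦0, 1↦2, 2↦3, 3↦4}  →  V:2 E:1  edges: 1-r->0
halt: no rule applies after step 2
NF edges: [(1, 0, 'r')]

Answer: r:1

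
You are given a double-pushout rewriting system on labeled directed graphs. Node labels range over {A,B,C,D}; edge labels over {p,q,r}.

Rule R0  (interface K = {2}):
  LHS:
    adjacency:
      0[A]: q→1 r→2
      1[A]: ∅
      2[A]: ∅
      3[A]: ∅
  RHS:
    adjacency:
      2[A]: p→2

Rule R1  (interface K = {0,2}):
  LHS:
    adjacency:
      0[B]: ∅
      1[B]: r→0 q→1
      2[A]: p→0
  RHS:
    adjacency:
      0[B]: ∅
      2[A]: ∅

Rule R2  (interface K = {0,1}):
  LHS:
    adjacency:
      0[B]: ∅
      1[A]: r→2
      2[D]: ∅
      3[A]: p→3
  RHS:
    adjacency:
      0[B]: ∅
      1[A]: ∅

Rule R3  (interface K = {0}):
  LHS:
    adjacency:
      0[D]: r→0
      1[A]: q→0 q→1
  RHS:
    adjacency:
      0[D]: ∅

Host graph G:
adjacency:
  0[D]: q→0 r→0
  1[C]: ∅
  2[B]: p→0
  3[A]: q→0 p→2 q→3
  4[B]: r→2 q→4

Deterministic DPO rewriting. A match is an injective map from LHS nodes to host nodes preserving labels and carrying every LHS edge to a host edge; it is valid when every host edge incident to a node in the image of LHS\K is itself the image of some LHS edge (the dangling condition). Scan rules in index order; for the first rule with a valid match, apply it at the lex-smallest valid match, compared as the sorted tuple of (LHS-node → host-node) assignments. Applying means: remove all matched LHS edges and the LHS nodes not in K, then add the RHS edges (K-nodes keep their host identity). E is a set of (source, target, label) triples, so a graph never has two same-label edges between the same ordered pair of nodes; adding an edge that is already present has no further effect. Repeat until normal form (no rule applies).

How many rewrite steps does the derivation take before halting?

Answer: 2

Rewrite trace:
start.  V:5 E:8  edges: 0-q->0 0-r->0 2-p->0 3-q->0 3-p->2 3-q->3 4-r->2 4-q->4
1. fire R1 via {0↦2, 1↦4, 2↦3}  →  V:4 E:5  edges: 0-q->0 0-r->0 2-p->0 3-q->0 3-q->3
2. fire R3 via {0↦0, 1↦3}  →  V:3 E:2  edges: 0-q->0 2-p->0
halt: no rule applies after step 2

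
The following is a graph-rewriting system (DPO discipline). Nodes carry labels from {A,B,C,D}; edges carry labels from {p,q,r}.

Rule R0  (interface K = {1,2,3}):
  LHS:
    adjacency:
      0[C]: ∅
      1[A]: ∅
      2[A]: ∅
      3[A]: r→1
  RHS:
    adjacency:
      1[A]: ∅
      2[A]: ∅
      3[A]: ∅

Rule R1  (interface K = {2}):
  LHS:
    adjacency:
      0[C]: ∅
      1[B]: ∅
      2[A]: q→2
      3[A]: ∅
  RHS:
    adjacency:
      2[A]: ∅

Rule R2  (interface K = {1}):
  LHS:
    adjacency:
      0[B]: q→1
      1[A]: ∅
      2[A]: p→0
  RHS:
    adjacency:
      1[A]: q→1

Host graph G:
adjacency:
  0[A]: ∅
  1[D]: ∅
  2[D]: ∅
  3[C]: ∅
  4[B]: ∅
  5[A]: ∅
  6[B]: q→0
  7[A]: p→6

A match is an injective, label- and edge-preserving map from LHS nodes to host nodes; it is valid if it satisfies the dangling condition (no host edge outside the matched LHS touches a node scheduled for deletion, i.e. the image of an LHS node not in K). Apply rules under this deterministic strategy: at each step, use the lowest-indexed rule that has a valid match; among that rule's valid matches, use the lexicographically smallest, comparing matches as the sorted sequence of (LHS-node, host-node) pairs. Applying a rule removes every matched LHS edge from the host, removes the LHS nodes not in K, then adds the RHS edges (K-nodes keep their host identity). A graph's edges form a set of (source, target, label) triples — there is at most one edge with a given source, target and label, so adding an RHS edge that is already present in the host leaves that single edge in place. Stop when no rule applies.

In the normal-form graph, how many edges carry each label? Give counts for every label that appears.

Answer: (no edges)

Rewrite trace:
start.  V:8 E:2  edges: 6-q->0 7-p->6
1. fire R2 via {0↦6, 1↦0, 2↦7}  →  V:6 E:1  edges: 0-q->0
2. fire R1 via {0↦3, 1↦4, 2↦0, 3↦5}  →  V:3 E:0  edges: ∅
halt: no rule applies after step 2
NF edges: []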